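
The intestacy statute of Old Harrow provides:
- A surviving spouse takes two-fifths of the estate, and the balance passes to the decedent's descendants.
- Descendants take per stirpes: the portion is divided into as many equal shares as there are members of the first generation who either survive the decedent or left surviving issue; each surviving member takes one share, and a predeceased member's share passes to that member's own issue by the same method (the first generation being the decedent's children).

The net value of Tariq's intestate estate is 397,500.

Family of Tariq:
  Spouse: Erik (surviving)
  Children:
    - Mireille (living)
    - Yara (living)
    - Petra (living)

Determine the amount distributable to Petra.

Erik takes two-fifths of 397,500 = 159,000. The remaining 238,500 passes to the descendants.
The descendants' portion (238,500) is divided into 3 shares of 79,500: Mireille, Yara, and Petra each take 79,500.

Petra receives 79,500.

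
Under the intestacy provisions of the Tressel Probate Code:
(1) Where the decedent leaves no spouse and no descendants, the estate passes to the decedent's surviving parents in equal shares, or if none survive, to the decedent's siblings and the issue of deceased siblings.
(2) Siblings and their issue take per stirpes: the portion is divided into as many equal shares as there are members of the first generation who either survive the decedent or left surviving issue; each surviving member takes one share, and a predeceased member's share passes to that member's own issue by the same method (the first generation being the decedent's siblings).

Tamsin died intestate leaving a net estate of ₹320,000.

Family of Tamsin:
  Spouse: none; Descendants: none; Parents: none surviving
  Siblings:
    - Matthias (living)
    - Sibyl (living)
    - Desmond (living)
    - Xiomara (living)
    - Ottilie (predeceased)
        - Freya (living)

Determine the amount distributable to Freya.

Freya receives ₹64,000.

The entire ₹320,000 passes to the siblings and their issue.
That amount (₹320,000) is divided into 5 shares of ₹64,000: Matthias, Sibyl, Desmond, and Xiomara each take ₹64,000; Ottilie's ₹64,000 share passes to Ottilie's issue.
Ottilie's share (₹64,000) passes entirely to Freya.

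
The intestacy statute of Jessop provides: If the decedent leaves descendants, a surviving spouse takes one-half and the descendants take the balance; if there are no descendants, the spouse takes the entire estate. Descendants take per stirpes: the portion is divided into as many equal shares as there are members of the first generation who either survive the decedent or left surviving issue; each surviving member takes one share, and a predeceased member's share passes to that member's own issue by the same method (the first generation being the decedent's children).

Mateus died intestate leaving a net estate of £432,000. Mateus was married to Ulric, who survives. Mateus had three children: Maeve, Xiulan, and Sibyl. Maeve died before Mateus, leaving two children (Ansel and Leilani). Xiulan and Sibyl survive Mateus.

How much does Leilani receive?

Leilani receives £36,000.

Ulric takes one-half of £432,000 = £216,000. The remaining £216,000 passes to the descendants.
The descendants' portion (£216,000) is divided into 3 shares of £72,000: Xiulan and Sibyl each take £72,000; Maeve's £72,000 share passes to Maeve's issue.
Maeve's share (£72,000) is divided into 2 shares of £36,000: Ansel and Leilani each take £36,000.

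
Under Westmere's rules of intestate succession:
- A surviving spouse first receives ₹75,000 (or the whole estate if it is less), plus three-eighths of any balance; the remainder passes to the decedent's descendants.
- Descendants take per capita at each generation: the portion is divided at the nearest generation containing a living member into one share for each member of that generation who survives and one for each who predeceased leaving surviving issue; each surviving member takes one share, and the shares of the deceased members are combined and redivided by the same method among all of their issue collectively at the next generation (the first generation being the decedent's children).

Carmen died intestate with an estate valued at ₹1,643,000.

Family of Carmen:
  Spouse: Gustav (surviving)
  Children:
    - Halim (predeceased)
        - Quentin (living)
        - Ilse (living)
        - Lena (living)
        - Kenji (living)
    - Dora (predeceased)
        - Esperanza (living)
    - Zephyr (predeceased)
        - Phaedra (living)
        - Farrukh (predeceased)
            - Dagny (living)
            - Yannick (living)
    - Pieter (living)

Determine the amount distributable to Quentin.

Gustav first takes ₹75,000, leaving a balance of ₹1,568,000. Gustav then takes three-eighths of the balance (₹588,000), for a total of ₹663,000. The remaining ₹980,000 passes to the descendants.
The descendants' portion (₹980,000) is divided at the children's generation into 4 shares of ₹245,000. Pieter takes ₹245,000. The 3 shares of the deceased (Halim, Dora, and Zephyr) are combined into a pool of ₹735,000.
That pool (₹735,000) is divided at the grandchildren's generation into 7 shares of ₹105,000. Quentin, Ilse, Lena, Kenji, Esperanza, and Phaedra each take ₹105,000. The remaining share for the deceased Farrukh (₹105,000) is carried to the next generation.
That pool (₹105,000) is divided at the great-grandchildren's generation equally among Dagny and Yannick: ₹52,500 each.

Quentin receives ₹105,000.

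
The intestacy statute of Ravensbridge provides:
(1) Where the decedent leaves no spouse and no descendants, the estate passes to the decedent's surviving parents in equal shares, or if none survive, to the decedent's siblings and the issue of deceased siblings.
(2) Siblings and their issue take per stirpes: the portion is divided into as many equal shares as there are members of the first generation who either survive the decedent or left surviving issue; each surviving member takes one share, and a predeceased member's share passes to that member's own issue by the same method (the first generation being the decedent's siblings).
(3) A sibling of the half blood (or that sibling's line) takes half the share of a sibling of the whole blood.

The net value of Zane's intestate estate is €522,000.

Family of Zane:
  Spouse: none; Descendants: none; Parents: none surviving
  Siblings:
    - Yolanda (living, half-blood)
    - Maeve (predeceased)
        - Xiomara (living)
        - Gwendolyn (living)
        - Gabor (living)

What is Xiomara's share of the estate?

Xiomara receives €116,000.

The entire €522,000 passes to the siblings and their issue.
Counting each half-blood sibling's line as half a unit, there are 3/2 units in €522,000, so one unit is €348,000. Whole-blood lines (Maeve) take €348,000 each; half-blood lines (Yolanda) take €174,000 each.
Maeve's share (€348,000) is divided into 3 shares of €116,000: Xiomara, Gwendolyn, and Gabor each take €116,000.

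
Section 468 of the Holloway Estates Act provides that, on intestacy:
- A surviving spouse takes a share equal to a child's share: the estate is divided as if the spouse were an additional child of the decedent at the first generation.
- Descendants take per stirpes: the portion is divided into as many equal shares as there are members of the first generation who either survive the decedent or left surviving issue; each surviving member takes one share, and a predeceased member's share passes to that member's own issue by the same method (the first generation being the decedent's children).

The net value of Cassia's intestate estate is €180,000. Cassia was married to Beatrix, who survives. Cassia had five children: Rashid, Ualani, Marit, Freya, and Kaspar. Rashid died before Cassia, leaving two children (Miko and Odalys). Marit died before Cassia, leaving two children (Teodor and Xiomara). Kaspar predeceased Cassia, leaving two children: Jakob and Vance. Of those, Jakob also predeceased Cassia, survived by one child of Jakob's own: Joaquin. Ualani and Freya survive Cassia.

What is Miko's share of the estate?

Miko receives €15,000.

The spouse counts as an additional share at the children's level, so there are 6 primary shares of €30,000. Beatrix takes one such share (€30,000).
The children's combined portion (€150,000) is divided into 5 shares of €30,000: Ualani and Freya each take €30,000; Rashid's €30,000 share passes to Rashid's issue; Marit's €30,000 share passes to Marit's issue; Kaspar's €30,000 share passes to Kaspar's issue.
Rashid's share (€30,000) is divided into 2 shares of €15,000: Miko and Odalys each take €15,000.
Marit's share (€30,000) is divided into 2 shares of €15,000: Teodor and Xiomara each take €15,000.
Kaspar's share (€30,000) is divided into 2 shares of €15,000: Vance takes €15,000; Jakob's €15,000 share passes to Jakob's issue.
Jakob's share (€15,000) passes entirely to Joaquin.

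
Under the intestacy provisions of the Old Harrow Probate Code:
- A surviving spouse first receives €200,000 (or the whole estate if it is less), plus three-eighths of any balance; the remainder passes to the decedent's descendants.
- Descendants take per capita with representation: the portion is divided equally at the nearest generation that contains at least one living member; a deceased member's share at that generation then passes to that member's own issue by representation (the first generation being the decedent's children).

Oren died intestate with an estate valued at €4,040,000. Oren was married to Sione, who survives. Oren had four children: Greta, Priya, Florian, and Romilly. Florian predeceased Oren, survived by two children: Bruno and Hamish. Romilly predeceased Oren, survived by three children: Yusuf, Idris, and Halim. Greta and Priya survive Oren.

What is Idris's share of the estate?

Sione first takes €200,000, leaving a balance of €3,840,000. Sione then takes three-eighths of the balance (€1,440,000), for a total of €1,640,000. The remaining €2,400,000 passes to the descendants.
The descendants' portion (€2,400,000) is divided into 4 shares of €600,000: Greta and Priya each take €600,000; Florian's €600,000 share passes to Florian's issue; Romilly's €600,000 share passes to Romilly's issue.
Florian's share (€600,000) is divided into 2 shares of €300,000: Bruno and Hamish each take €300,000.
Romilly's share (€600,000) is divided into 3 shares of €200,000: Yusuf, Idris, and Halim each take €200,000.

Idris receives €200,000.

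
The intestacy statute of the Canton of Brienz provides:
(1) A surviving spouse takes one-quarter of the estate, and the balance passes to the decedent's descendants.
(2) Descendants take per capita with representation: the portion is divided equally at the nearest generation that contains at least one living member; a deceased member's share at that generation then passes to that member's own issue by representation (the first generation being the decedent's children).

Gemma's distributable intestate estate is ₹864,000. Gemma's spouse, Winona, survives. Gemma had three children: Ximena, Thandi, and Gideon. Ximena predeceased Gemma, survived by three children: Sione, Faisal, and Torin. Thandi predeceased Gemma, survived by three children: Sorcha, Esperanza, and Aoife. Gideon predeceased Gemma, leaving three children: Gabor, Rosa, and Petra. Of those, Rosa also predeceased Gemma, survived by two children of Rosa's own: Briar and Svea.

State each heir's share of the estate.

Winona takes one-quarter of ₹864,000 = ₹216,000. The remaining ₹648,000 passes to the descendants.
No child survives, so the initial division is made at the grandchildren's generation.
The descendants' portion (₹648,000) is divided into 9 shares of ₹72,000: Sione, Faisal, Torin, Sorcha, Esperanza, Aoife, Gabor, and Petra each take ₹72,000; Rosa's ₹72,000 share passes to Rosa's issue.
Rosa's share (₹72,000) is divided into 2 shares of ₹36,000: Briar and Svea each take ₹36,000.

Winona: ₹216,000; Sione: ₹72,000; Faisal: ₹72,000; Torin: ₹72,000; Sorcha: ₹72,000; Esperanza: ₹72,000; Aoife: ₹72,000; Gabor: ₹72,000; Briar: ₹36,000; Svea: ₹36,000; Petra: ₹72,000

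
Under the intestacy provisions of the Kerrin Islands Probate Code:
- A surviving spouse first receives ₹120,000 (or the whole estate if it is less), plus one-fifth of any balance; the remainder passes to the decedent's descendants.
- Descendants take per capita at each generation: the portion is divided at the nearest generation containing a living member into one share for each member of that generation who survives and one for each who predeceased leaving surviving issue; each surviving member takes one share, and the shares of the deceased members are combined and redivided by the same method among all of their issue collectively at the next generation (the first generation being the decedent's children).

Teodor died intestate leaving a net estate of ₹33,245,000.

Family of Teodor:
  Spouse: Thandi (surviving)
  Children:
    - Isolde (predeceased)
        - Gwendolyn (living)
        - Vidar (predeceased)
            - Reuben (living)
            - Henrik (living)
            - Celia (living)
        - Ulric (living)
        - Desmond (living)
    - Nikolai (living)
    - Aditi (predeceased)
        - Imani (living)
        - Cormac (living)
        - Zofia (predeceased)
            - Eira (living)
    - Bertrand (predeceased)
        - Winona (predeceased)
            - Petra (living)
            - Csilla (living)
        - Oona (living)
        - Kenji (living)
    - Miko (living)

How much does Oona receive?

Thandi first takes ₹120,000, leaving a balance of ₹33,125,000. Thandi then takes one-fifth of the balance (₹6,625,000), for a total of ₹6,745,000. The remaining ₹26,500,000 passes to the descendants.
The descendants' portion (₹26,500,000) is divided at the children's generation into 5 shares of ₹5,300,000. Nikolai and Miko each take ₹5,300,000. The 3 shares of the deceased (Isolde, Aditi, and Bertrand) are combined into a pool of ₹15,900,000.
That pool (₹15,900,000) is divided at the grandchildren's generation into 10 shares of ₹1,590,000. Gwendolyn, Ulric, Desmond, Imani, Cormac, Oona, and Kenji each take ₹1,590,000. The 3 shares of the deceased (Vidar, Zofia, and Winona) are combined into a pool of ₹4,770,000.
That pool (₹4,770,000) is divided at the great-grandchildren's generation equally among Reuben, Henrik, Celia, Eira, Petra, and Csilla: ₹795,000 each.

Oona receives ₹1,590,000.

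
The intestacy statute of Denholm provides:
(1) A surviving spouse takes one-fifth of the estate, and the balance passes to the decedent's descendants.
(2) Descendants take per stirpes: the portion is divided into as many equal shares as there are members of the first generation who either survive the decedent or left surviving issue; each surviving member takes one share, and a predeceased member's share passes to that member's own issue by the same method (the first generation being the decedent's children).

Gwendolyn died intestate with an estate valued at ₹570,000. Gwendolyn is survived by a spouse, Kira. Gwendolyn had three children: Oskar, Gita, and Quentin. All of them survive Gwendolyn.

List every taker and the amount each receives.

Kira: ₹114,000; Oskar: ₹152,000; Gita: ₹152,000; Quentin: ₹152,000

Kira takes one-fifth of ₹570,000 = ₹114,000. The remaining ₹456,000 passes to the descendants.
The descendants' portion (₹456,000) is divided into 3 shares of ₹152,000: Oskar, Gita, and Quentin each take ₹152,000.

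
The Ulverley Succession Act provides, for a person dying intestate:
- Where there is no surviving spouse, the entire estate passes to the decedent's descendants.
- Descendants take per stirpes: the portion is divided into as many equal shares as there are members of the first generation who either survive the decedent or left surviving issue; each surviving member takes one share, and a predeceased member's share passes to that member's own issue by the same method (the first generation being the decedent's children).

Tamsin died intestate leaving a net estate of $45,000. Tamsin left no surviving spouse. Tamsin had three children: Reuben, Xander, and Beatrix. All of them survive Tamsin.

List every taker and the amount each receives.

The entire $45,000 passes to the descendants.
That amount ($45,000) is divided into 3 shares of $15,000: Reuben, Xander, and Beatrix each take $15,000.

Reuben: $15,000; Xander: $15,000; Beatrix: $15,000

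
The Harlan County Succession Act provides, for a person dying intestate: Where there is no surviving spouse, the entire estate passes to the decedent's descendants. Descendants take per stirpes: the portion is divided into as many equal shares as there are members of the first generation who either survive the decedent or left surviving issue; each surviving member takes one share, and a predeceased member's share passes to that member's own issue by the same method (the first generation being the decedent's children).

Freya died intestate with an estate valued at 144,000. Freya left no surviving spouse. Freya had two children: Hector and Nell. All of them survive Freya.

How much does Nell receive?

Nell receives 72,000.

The entire 144,000 passes to the descendants.
That amount (144,000) is divided into 2 shares of 72,000: Hector and Nell each take 72,000.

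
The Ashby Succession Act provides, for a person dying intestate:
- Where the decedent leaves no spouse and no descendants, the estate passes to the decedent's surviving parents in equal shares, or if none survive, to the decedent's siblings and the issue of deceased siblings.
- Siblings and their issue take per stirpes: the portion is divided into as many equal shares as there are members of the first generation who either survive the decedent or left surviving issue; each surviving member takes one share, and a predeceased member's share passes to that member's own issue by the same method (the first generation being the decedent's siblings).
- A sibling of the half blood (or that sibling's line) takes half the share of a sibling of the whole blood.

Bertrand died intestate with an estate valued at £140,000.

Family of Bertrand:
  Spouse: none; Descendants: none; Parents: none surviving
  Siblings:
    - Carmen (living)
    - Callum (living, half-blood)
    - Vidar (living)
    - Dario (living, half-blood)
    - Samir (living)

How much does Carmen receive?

Carmen receives £35,000.

The entire £140,000 passes to the siblings and their issue.
Counting each half-blood sibling's line as half a unit, there are 4 units in £140,000, so one unit is £35,000. Whole-blood lines (Carmen, Vidar, and Samir) take £35,000 each; half-blood lines (Callum and Dario) take £17,500 each.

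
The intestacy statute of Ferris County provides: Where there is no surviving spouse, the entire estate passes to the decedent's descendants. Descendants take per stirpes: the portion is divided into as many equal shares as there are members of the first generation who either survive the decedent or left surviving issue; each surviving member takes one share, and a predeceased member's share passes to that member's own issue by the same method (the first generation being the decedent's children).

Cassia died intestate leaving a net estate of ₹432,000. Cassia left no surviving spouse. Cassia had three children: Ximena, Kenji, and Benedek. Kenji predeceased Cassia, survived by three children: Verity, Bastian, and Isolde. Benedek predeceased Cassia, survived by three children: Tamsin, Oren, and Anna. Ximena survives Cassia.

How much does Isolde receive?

The entire ₹432,000 passes to the descendants.
That amount (₹432,000) is divided into 3 shares of ₹144,000: Ximena takes ₹144,000; Kenji's ₹144,000 share passes to Kenji's issue; Benedek's ₹144,000 share passes to Benedek's issue.
Kenji's share (₹144,000) is divided into 3 shares of ₹48,000: Verity, Bastian, and Isolde each take ₹48,000.
Benedek's share (₹144,000) is divided into 3 shares of ₹48,000: Tamsin, Oren, and Anna each take ₹48,000.

Isolde receives ₹48,000.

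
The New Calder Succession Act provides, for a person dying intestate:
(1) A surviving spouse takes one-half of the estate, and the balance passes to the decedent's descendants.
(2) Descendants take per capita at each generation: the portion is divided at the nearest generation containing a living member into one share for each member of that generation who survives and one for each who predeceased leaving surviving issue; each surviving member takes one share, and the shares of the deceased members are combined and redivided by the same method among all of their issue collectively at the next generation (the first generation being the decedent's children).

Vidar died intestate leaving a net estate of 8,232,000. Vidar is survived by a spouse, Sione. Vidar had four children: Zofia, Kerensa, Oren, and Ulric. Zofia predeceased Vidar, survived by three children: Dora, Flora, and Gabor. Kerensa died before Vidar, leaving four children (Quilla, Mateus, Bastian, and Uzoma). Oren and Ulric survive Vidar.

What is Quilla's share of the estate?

Quilla receives 294,000.

Sione takes one-half of 8,232,000 = 4,116,000. The remaining 4,116,000 passes to the descendants.
The descendants' portion (4,116,000) is divided at the children's generation into 4 shares of 1,029,000. Oren and Ulric each take 1,029,000. The 2 shares of the deceased (Zofia and Kerensa) are combined into a pool of 2,058,000.
That pool (2,058,000) is divided at the grandchildren's generation equally among Dora, Flora, Gabor, Quilla, Mateus, Bastian, and Uzoma: 294,000 each.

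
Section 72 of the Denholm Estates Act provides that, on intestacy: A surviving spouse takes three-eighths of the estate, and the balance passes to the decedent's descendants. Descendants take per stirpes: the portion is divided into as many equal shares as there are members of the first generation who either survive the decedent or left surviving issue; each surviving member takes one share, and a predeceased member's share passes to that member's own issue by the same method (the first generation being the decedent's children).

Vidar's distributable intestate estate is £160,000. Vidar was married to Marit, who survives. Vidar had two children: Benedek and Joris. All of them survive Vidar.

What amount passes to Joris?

Joris receives £50,000.

Marit takes three-eighths of £160,000 = £60,000. The remaining £100,000 passes to the descendants.
The descendants' portion (£100,000) is divided into 2 shares of £50,000: Benedek and Joris each take £50,000.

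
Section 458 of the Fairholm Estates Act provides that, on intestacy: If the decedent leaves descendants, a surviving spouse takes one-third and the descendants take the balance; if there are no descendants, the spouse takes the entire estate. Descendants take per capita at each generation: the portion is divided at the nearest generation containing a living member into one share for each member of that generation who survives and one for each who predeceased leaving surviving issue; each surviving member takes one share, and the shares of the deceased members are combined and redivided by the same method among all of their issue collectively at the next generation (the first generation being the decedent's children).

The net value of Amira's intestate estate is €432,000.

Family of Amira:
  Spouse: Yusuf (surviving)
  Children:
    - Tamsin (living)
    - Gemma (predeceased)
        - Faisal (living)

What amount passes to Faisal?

Yusuf takes one-third of €432,000 = €144,000. The remaining €288,000 passes to the descendants.
The descendants' portion (€288,000) is divided at the children's generation into 2 shares of €144,000. Tamsin takes €144,000. The remaining share for the deceased Gemma (€144,000) is carried to the next generation.
That pool (€144,000) passes entirely to Faisal, the sole taker at the grandchildren's generation.

Faisal receives €144,000.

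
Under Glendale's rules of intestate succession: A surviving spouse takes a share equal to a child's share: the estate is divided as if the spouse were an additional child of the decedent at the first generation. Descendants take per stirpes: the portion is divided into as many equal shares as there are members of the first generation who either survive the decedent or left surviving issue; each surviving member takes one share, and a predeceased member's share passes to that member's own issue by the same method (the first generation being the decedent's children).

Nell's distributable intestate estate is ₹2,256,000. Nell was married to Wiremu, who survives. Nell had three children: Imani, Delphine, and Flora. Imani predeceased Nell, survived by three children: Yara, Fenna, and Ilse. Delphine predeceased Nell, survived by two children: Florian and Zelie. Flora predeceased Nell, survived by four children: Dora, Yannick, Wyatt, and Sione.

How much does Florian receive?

The spouse counts as an additional share at the children's level, so there are 4 primary shares of ₹564,000. Wiremu takes one such share (₹564,000).
The children's combined portion (₹1,692,000) is divided into 3 shares of ₹564,000: Imani's ₹564,000 share passes to Imani's issue; Delphine's ₹564,000 share passes to Delphine's issue; Flora's ₹564,000 share passes to Flora's issue.
Imani's share (₹564,000) is divided into 3 shares of ₹188,000: Yara, Fenna, and Ilse each take ₹188,000.
Delphine's share (₹564,000) is divided into 2 shares of ₹282,000: Florian and Zelie each take ₹282,000.
Flora's share (₹564,000) is divided into 4 shares of ₹141,000: Dora, Yannick, Wyatt, and Sione each take ₹141,000.

Florian receives ₹282,000.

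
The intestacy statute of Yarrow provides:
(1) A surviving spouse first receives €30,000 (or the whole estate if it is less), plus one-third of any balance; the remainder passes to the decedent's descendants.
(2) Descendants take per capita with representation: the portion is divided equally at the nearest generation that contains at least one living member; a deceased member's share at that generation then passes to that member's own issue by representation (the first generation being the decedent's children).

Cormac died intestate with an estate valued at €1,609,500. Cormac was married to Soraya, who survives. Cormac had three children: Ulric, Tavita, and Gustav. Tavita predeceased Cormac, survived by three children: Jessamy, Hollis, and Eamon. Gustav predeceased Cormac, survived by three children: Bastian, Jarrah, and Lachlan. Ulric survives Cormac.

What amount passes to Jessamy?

Jessamy receives €117,000.

Soraya first takes €30,000, leaving a balance of €1,579,500. Soraya then takes one-third of the balance (€526,500), for a total of €556,500. The remaining €1,053,000 passes to the descendants.
The descendants' portion (€1,053,000) is divided into 3 shares of €351,000: Ulric takes €351,000; Tavita's €351,000 share passes to Tavita's issue; Gustav's €351,000 share passes to Gustav's issue.
Tavita's share (€351,000) is divided into 3 shares of €117,000: Jessamy, Hollis, and Eamon each take €117,000.
Gustav's share (€351,000) is divided into 3 shares of €117,000: Bastian, Jarrah, and Lachlan each take €117,000.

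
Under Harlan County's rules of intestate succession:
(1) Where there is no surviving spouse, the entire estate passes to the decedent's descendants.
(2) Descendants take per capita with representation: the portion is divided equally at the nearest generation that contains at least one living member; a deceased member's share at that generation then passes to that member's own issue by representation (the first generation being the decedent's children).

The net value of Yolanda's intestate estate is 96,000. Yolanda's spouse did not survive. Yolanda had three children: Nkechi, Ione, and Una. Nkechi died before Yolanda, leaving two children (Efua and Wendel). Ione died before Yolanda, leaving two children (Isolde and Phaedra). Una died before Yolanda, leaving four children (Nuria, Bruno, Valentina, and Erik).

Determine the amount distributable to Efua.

Efua receives 12,000.

The entire 96,000 passes to the descendants.
No child survives, so the initial division is made at the grandchildren's generation.
That amount (96,000) is divided into 8 shares of 12,000: Efua, Wendel, Isolde, Phaedra, Nuria, Bruno, Valentina, and Erik each take 12,000.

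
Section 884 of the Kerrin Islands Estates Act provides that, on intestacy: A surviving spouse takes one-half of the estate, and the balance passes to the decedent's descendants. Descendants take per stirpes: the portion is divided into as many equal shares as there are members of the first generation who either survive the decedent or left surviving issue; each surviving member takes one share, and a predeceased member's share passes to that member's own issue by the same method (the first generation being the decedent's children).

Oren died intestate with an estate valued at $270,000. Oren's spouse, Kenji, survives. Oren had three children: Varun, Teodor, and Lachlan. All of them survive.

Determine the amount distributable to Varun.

Kenji takes one-half of $270,000 = $135,000. The remaining $135,000 passes to the descendants.
The descendants' portion ($135,000) is divided into 3 shares of $45,000: Varun, Teodor, and Lachlan each take $45,000.

Varun receives $45,000.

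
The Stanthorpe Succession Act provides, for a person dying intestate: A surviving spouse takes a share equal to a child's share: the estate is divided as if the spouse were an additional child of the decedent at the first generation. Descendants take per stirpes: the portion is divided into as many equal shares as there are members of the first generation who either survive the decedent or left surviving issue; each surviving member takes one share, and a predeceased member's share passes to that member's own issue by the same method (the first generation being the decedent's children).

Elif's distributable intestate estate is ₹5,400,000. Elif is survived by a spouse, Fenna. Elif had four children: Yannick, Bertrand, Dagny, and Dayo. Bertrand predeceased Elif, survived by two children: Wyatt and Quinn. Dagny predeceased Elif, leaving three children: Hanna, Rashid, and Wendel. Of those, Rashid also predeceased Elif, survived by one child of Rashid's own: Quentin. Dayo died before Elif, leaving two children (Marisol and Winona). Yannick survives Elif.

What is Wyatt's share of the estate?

Wyatt receives ₹540,000.

The spouse counts as an additional share at the children's level, so there are 5 primary shares of ₹1,080,000. Fenna takes one such share (₹1,080,000).
The children's combined portion (₹4,320,000) is divided into 4 shares of ₹1,080,000: Yannick takes ₹1,080,000; Bertrand's ₹1,080,000 share passes to Bertrand's issue; Dagny's ₹1,080,000 share passes to Dagny's issue; Dayo's ₹1,080,000 share passes to Dayo's issue.
Bertrand's share (₹1,080,000) is divided into 2 shares of ₹540,000: Wyatt and Quinn each take ₹540,000.
Dagny's share (₹1,080,000) is divided into 3 shares of ₹360,000: Hanna and Wendel each take ₹360,000; Rashid's ₹360,000 share passes to Rashid's issue.
Rashid's share (₹360,000) passes entirely to Quentin.
Dayo's share (₹1,080,000) is divided into 2 shares of ₹540,000: Marisol and Winona each take ₹540,000.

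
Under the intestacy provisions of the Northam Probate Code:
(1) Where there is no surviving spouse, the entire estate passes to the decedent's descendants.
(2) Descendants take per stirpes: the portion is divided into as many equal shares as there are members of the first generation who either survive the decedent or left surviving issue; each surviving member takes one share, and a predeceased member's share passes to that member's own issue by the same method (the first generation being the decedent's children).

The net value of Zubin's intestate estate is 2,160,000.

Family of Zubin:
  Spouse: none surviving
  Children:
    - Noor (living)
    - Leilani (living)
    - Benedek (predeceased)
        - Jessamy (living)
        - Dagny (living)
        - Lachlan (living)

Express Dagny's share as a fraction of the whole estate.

The entire 2,160,000 passes to the descendants.
That amount (2,160,000) is divided into 3 shares of 720,000: Noor and Leilani each take 720,000; Benedek's 720,000 share passes to Benedek's issue.
Benedek's share (720,000) is divided into 3 shares of 240,000: Jessamy, Dagny, and Lachlan each take 240,000.

Dagny receives 1/9 of the estate.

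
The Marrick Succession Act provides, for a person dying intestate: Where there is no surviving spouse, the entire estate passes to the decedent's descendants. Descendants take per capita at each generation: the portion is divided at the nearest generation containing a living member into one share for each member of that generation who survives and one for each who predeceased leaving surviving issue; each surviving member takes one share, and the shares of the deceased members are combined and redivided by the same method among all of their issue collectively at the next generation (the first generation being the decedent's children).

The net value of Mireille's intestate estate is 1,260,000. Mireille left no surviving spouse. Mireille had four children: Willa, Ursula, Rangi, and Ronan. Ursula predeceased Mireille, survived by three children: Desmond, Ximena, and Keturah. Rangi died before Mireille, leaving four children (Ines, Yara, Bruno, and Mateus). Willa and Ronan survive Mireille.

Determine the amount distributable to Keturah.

Keturah receives 90,000.

The entire 1,260,000 passes to the descendants.
That amount (1,260,000) is divided at the children's generation into 4 shares of 315,000. Willa and Ronan each take 315,000. The 2 shares of the deceased (Ursula and Rangi) are combined into a pool of 630,000.
That pool (630,000) is divided at the grandchildren's generation equally among Desmond, Ximena, Keturah, Ines, Yara, Bruno, and Mateus: 90,000 each.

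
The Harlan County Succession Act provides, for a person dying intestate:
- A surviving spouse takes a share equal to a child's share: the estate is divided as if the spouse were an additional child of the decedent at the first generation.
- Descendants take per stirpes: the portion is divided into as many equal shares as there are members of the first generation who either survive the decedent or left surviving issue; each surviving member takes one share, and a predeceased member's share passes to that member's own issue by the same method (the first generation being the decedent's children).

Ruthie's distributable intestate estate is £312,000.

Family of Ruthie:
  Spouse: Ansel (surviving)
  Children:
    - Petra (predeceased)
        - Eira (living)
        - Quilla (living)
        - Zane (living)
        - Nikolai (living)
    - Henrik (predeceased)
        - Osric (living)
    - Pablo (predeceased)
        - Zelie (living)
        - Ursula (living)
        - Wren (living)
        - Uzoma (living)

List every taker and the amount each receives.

The spouse counts as an additional share at the children's level, so there are 4 primary shares of £78,000. Ansel takes one such share (£78,000).
The children's combined portion (£234,000) is divided into 3 shares of £78,000: Petra's £78,000 share passes to Petra's issue; Henrik's £78,000 share passes to Henrik's issue; Pablo's £78,000 share passes to Pablo's issue.
Petra's share (£78,000) is divided into 4 shares of £19,500: Eira, Quilla, Zane, and Nikolai each take £19,500.
Henrik's share (£78,000) passes entirely to Osric.
Pablo's share (£78,000) is divided into 4 shares of £19,500: Zelie, Ursula, Wren, and Uzoma each take £19,500.

Ansel: £78,000; Eira: £19,500; Quilla: £19,500; Zane: £19,500; Nikolai: £19,500; Osric: £78,000; Zelie: £19,500; Ursula: £19,500; Wren: £19,500; Uzoma: £19,500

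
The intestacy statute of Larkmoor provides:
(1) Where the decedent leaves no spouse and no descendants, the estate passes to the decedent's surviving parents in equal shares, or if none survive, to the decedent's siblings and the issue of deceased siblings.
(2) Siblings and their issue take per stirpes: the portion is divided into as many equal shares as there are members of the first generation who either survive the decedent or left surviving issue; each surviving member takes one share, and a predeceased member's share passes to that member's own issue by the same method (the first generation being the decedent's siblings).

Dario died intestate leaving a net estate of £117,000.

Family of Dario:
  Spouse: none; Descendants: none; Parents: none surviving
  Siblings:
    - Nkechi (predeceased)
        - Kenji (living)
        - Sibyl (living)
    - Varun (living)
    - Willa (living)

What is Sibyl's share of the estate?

Sibyl receives £19,500.

The entire £117,000 passes to the siblings and their issue.
That amount (£117,000) is divided into 3 shares of £39,000: Varun and Willa each take £39,000; Nkechi's £39,000 share passes to Nkechi's issue.
Nkechi's share (£39,000) is divided into 2 shares of £19,500: Kenji and Sibyl each take £19,500.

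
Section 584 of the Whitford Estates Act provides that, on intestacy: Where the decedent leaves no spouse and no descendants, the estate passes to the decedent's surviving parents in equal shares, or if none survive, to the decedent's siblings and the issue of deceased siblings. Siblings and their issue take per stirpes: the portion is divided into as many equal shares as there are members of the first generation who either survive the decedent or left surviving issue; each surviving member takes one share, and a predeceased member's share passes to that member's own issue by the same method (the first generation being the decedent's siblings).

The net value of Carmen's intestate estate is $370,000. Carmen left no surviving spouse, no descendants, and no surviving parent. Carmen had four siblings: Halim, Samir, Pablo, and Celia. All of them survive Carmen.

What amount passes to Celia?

Celia receives $92,500.

The entire $370,000 passes to the siblings and their issue.
That amount ($370,000) is divided into 4 shares of $92,500: Halim, Samir, Pablo, and Celia each take $92,500.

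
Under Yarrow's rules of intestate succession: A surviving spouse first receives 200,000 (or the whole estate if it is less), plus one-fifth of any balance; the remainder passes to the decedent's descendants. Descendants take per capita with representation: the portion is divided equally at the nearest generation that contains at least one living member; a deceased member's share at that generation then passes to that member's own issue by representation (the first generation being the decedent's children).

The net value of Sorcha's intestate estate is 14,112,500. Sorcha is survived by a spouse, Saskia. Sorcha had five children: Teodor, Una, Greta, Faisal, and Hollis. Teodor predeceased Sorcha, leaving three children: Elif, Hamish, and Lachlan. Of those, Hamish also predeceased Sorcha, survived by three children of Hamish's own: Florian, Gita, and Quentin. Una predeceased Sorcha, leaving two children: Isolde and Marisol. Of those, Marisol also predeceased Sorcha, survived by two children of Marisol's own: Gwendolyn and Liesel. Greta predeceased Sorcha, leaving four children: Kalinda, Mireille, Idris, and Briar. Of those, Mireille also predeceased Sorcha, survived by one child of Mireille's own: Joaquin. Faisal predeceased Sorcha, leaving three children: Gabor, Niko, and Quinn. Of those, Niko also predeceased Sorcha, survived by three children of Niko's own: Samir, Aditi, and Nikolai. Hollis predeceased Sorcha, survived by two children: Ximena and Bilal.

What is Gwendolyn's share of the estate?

Saskia first takes 200,000, leaving a balance of 13,912,500. Saskia then takes one-fifth of the balance (2,782,500), for a total of 2,982,500. The remaining 11,130,000 passes to the descendants.
No child survives, so the initial division is made at the grandchildren's generation.
The descendants' portion (11,130,000) is divided into 14 shares of 795,000: Elif, Lachlan, Isolde, Kalinda, Idris, Briar, Gabor, Quinn, Ximena, and Bilal each take 795,000; Hamish's 795,000 share passes to Hamish's issue; Marisol's 795,000 share passes to Marisol's issue; Mireille's 795,000 share passes to Mireille's issue; Niko's 795,000 share passes to Niko's issue.
Hamish's share (795,000) is divided into 3 shares of 265,000: Florian, Gita, and Quentin each take 265,000.
Marisol's share (795,000) is divided into 2 shares of 397,500: Gwendolyn and Liesel each take 397,500.
Mireille's share (795,000) passes entirely to Joaquin.
Niko's share (795,000) is divided into 3 shares of 265,000: Samir, Aditi, and Nikolai each take 265,000.

Gwendolyn receives 397,500.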